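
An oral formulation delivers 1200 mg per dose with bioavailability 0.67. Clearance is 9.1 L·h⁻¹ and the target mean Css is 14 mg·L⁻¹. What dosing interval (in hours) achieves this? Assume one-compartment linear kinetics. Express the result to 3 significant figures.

F·D/τ = CL·Css → τ = F·D / (CL·Css).
τ = 0.67 × 1200 / (9.1 × 14) = 6.311 h

6.31 h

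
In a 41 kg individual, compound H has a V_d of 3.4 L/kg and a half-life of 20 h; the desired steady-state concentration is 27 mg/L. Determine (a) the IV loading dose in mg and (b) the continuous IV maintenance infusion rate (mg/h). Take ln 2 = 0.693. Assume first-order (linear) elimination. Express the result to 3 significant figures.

Total Vd = 3.4 × 41 = 139.4 L
LD = Vd × C = 139.4 × 27 = 3764 mg
CL = 0.693 × Vd / t½ = 0.693 × 139.4 / 20 = 4.830 L/h
Infusion rate = CL × Css = 4.830 × 27 = 130.4 mg/h

(a) 3760 mg; (b) 130 mg/h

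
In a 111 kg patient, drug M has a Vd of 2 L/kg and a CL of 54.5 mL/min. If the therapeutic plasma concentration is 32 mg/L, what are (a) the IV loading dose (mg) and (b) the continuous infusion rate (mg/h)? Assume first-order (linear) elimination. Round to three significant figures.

Vd = 2 L/kg × 111 kg = 222.0 L
Loading: fill Vd to C_target → 222.0 L × 32 mg/L = 7104 mg
CL = 54.5 mL/min × 60/1000 = 3.270 L/h
Infusion rate = 3.270 L/h × 32 mg/L = 104.6 mg/h

(a) 7100 mg; (b) 105 mg/h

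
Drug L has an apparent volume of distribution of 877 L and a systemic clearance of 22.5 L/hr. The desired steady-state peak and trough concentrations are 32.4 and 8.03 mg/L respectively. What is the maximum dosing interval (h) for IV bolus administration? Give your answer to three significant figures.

54.4 h

k = CL / Vd = 22.50 / 877.0 = 0.02566 h⁻¹
Between IV bolus doses, concentration decays as C = C₀·e^(−kτ), so C_peak/C_trough = e^(kτ).
τ_max = ln(C_peak/C_trough) / k = ln(32.4/8.03) / 0.02566 = 1.395 / 0.02566 = 54.36 h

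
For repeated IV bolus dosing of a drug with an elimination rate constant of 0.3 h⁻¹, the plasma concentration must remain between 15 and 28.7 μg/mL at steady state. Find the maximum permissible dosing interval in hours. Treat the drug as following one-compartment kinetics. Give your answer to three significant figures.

2.16 h

Between IV bolus doses, concentration decays as C = C₀·e^(−kτ), so C_peak/C_trough = e^(kτ).
τ_max = ln(C_peak/C_trough) / k = ln(28.7/15) / 0.3000 = 0.6488 / 0.3000 = 2.163 h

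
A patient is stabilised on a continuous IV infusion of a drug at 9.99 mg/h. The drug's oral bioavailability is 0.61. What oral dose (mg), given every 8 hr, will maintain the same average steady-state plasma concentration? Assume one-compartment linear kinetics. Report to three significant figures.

To maintain the same Css, the systemic dosing rate must be unchanged: F·D/τ = infusion rate.
D = rate × τ / F = 9.99 × 8 / 0.61 = 131.0 mg

131 mg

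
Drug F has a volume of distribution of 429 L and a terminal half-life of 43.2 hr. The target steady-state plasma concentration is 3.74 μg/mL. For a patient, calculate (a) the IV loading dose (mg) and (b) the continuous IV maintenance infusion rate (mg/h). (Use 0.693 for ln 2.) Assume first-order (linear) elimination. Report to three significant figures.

(a) 1600 mg; (b) 25.7 mg/h

LD = Vd × C = 429.0 × 3.74 = 1604 mg
CL = 0.693 × Vd / t½ = 0.693 × 429.0 / 43.2 = 6.882 L/h
Infusion rate = CL × Css = 6.882 × 3.74 = 25.74 mg/h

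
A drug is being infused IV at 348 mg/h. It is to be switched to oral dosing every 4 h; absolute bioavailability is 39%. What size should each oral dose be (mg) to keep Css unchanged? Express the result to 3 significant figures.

3570 mg

To maintain the same Css, the systemic dosing rate must be unchanged: F·D/τ = infusion rate.
D = rate × τ / F = 348 × 4 / 0.39 = 3569 mg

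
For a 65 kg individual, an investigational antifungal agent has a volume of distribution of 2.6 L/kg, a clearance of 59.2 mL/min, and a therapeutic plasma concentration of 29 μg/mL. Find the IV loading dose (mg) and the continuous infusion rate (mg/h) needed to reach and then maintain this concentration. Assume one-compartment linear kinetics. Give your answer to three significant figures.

(a) 4900 mg; (b) 103 mg/h

Total Vd = 2.6 × 65 = 169.0 L
LD = Vd · C_target = 169.0 × 29 = 4901 mg
CL = 59.2 mL/min × 60/1000 = 3.552 L/h
Infusion rate = 3.552 L/h × 29 mg/L = 103.0 mg/h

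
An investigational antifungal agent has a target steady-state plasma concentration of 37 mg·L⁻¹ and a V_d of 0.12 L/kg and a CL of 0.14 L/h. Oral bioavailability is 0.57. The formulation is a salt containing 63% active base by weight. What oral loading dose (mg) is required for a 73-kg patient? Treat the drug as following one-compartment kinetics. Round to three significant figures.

903 mg

Vd(total) = 73 kg × 0.12 L/kg = 8.760 L
Loading dose depends on Vd (not clearance): it fills the distribution volume.
LD = Vd × C / F / S = 8.760 × 37.00 / 0.57 / 0.63 = 902.6 mg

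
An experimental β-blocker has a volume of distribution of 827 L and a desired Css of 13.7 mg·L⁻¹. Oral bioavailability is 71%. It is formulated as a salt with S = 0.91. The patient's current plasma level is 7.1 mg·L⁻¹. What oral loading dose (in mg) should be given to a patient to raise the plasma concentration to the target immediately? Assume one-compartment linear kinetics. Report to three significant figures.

8450 mg

Concentration deficit ΔC = 13.7 − 7.1 = 6.600 mg/L
LD = Vd × ΔC / F / S = 827.0 × 6.600 / 0.71 / 0.91 = 8448 mg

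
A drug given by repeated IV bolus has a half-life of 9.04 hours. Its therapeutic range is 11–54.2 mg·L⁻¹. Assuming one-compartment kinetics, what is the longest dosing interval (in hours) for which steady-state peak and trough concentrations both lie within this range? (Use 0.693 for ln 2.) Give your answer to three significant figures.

k = 0.693 / t½ = 0.693 / 9.04 = 0.07666 h⁻¹
Between IV bolus doses, concentration decays as C = C₀·e^(−kτ), so C_peak/C_trough = e^(kτ).
τ_max = ln(C_peak/C_trough) / k = ln(54.2/11) / 0.07666 = 1.595 / 0.07666 = 20.81 h

20.8 h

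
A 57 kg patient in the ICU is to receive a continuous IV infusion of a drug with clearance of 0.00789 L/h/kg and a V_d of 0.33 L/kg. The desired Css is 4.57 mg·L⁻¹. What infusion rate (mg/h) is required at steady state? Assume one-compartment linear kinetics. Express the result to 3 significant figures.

2.06 mg/h

CL = 0.00789 L/h/kg × 57 kg = 0.4497 L/h
Infusion rate = CL · Css = 0.4497 L/h × 4.57 mg/L = 2.055 mg/h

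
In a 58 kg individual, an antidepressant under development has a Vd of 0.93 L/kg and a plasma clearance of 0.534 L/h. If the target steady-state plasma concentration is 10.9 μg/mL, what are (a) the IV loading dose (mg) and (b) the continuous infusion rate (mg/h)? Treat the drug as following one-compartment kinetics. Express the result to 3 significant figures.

(a) 588 mg; (b) 5.82 mg/h

Total Vd = 0.93 × 58 = 53.94 L
Loading: fill Vd to C_target → 53.94 L × 10.9 mg/L = 587.9 mg
Infusion rate = 0.5340 L/h × 10.9 mg/L = 5.821 mg/h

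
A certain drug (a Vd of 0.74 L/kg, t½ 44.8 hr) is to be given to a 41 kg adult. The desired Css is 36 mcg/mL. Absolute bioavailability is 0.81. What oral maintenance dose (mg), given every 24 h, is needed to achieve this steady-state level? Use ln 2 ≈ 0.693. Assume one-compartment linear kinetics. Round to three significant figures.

Total Vd = 0.74 × 41 = 30.34 L
CL = 0.693 × Vd / t½ = 0.693 × 30.34 / 44.8 = 0.4693 L/h
D = CL × Css × τ / F = 0.4693 × 36 × 24 / 0.81 = 500.6 mg

501 mg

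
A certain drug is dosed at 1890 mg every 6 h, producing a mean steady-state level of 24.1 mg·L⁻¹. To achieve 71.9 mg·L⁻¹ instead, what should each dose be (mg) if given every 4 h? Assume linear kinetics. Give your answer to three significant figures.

For first-order elimination, Css ∝ F·D/(CL·τ); F and CL are unchanged, so Css ∝ D/τ.
D₂ = D₁ × (Css,target / Css,current) × (τ₂/τ₁) = 1890 × (71.9/24.1) × (4/6) = 3759 mg

3760 mg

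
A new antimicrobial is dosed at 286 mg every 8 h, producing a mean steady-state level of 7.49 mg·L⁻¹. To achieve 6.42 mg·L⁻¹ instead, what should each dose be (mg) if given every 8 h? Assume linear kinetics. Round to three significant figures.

245 mg

For first-order elimination, Css ∝ F·D/(CL·τ); F and CL are unchanged, so Css ∝ D/τ.
D₂ = D₁ × (Css,target / Css,current) = 286 × 6.42/7.49 = 245.1 mg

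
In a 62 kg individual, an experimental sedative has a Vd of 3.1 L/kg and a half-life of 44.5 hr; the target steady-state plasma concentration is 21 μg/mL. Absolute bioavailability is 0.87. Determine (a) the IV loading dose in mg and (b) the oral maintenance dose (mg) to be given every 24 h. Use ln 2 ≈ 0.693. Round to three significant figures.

(a) 4040 mg; (b) 1730 mg

Vd = 3.1 L/kg × 62 kg = 192.2 L
LD = Vd × C = 192.2 × 21 = 4036 mg
CL = 0.693 × Vd / t½ = 0.693 × 192.2 / 44.5 = 2.993 L/h
D = CL × Css × τ / F = 2.993 × 21 × 24 / 0.87 = 1734 mg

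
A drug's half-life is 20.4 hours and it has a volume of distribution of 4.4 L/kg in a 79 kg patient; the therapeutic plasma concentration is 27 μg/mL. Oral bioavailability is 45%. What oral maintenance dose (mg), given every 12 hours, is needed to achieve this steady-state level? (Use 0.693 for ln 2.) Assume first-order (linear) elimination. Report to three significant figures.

Vd = 4.4 L/kg × 79 kg = 347.6 L
CL = 0.693 × Vd / t½ = 0.693 × 347.6 / 20.4 = 11.81 L/h
D = CL × Css × τ / F = 11.81 × 27 × 12 / 0.45 = 8503 mg

8500 mg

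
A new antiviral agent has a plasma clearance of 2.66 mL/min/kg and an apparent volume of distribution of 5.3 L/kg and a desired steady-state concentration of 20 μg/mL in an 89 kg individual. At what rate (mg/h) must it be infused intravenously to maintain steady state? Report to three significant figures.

284 mg/h

CL = 2.66 mL/min/kg × 89 kg = 236.7 mL/min = 236.7 × 60/1000 = 14.20 L/h
At steady state, infusion rate equals elimination rate: rate in = CL × Css.
R₀ = 14.20 × 20 = 284.0 mg/h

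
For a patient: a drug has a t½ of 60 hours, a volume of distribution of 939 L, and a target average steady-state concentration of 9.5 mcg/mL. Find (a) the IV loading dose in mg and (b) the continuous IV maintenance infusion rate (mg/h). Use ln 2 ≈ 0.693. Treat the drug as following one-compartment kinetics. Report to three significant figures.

LD = Vd × C = 939.0 × 9.5 = 8921 mg
CL = 0.693 × Vd / t½ = 0.693 × 939.0 / 60 = 10.85 L/h
Infusion rate = CL × Css = 10.85 × 9.5 = 103.1 mg/h

(a) 8920 mg; (b) 103 mg/h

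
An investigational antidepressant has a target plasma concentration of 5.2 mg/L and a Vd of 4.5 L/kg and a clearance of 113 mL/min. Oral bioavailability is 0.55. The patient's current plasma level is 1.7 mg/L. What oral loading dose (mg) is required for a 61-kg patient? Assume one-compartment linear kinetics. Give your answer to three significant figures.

Vd = 4.5 L/kg × 61 kg = 274.5 L
Concentration deficit ΔC = 5.2 − 1.7 = 3.500 mg/L
LD = Vd × ΔC / F = 274.5 × 3.500 / 0.55 = 1747 mg

1750 mg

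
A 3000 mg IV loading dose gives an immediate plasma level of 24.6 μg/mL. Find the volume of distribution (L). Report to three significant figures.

Immediately after an IV bolus, C₀ = Dose / Vd, so Vd = Dose / C₀.
Vd = 3000 / 24.6 = 122.0 L

122 L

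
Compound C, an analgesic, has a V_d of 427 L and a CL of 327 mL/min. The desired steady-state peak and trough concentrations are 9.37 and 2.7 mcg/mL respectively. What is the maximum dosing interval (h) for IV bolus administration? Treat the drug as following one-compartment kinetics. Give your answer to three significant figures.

CL = 327 mL/min × 60/1000 = 19.62 L/h
k = CL / Vd = 19.62 / 427.0 = 0.04595 h⁻¹
Between IV bolus doses, concentration decays as C = C₀·e^(−kτ), so C_peak/C_trough = e^(kτ).
τ_max = ln(C_peak/C_trough) / k = ln(9.37/2.7) / 0.04595 = 1.244 / 0.04595 = 27.07 h

27.1 h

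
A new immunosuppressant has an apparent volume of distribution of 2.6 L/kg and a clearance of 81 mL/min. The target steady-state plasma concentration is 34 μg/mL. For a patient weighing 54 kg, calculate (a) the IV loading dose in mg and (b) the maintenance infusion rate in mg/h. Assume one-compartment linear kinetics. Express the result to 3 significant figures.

(a) 4770 mg; (b) 165 mg/h

Vd(total) = 54 kg × 2.6 L/kg = 140.4 L
Loading: fill Vd to C_target → 140.4 L × 34 mg/L = 4774 mg
Convert clearance: 81 mL/min × 60 min/h ÷ 1000 mL/L = 4.860 L/h
Infusion rate = 4.860 L/h × 34 mg/L = 165.2 mg/h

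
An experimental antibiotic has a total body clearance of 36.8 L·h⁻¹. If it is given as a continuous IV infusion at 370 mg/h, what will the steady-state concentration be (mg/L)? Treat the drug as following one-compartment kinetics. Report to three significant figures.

Css = rate / CL = 370 / 36.80 = 10.05 mg/L

10.1 mg/L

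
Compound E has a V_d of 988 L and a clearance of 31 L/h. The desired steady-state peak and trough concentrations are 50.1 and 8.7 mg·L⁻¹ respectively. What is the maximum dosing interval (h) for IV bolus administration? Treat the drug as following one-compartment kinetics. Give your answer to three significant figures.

k = CL / Vd = 31.00 / 988.0 = 0.03138 h⁻¹
Between IV bolus doses, concentration decays as C = C₀·e^(−kτ), so C_peak/C_trough = e^(kτ).
τ_max = ln(C_peak/C_trough) / k = ln(50.1/8.7) / 0.03138 = 1.751 / 0.03138 = 55.80 h

55.8 h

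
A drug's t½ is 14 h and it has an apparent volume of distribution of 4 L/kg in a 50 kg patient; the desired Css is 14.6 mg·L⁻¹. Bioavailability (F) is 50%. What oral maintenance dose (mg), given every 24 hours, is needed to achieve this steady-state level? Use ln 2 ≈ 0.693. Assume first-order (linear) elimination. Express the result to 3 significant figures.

Vd(total) = 50 kg × 4 L/kg = 200.0 L
CL = 0.693 × Vd / t½ = 0.693 × 200.0 / 14 = 9.900 L/h
D = CL × Css × τ / F = 9.900 × 14.6 × 24 / 0.5 = 6938 mg

6940 mg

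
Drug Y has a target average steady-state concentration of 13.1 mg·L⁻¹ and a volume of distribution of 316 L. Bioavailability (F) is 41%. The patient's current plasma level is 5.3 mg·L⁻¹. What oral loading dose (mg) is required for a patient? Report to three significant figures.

6010 mg

Concentration deficit ΔC = 13.1 − 5.3 = 7.800 mg/L
LD = Vd × ΔC / F = 316.0 × 7.800 / 0.41 = 6012 mg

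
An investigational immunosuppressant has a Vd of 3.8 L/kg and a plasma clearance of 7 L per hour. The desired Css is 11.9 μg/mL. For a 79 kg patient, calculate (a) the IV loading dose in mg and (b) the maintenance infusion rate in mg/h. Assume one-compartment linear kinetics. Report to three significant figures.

Total Vd = 3.8 × 79 = 300.2 L
Loading: fill Vd to C_target → 300.2 L × 11.9 mg/L = 3572 mg
Infusion rate = 7.000 L/h × 11.9 mg/L = 83.30 mg/h

(a) 3570 mg; (b) 83.3 mg/h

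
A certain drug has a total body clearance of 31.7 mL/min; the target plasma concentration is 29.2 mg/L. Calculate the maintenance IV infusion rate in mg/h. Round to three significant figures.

CL = 31.7 mL/min × 60/1000 = 1.902 L/h
At steady state, infusion rate equals elimination rate: rate in = CL × Css.
R₀ = 1.902 × 29.2 = 55.54 mg/h

55.5 mg/h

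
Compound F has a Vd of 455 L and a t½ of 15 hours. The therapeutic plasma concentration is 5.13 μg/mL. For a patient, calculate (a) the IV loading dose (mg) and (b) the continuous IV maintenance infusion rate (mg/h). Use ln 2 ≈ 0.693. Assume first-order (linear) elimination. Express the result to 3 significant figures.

LD = Vd × C = 455.0 × 5.13 = 2334 mg
CL = 0.693 × Vd / t½ = 0.693 × 455.0 / 15 = 21.02 L/h
Infusion rate = CL × Css = 21.02 × 5.13 = 107.8 mg/h

(a) 2330 mg; (b) 108 mg/h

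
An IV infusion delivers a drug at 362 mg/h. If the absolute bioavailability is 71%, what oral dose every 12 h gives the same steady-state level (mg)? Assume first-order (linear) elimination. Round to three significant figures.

To maintain the same Css, the systemic dosing rate must be unchanged: F·D/τ = infusion rate.
D = rate × τ / F = 362 × 12 / 0.71 = 6118 mg

6120 mg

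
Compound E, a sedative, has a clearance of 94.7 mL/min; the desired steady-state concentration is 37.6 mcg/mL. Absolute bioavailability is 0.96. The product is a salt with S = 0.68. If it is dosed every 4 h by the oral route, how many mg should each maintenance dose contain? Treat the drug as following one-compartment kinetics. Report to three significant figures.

CL = 94.7 mL/min = 94.7 × 0.06 = 5.682 L/h
At steady state, dose per interval replaces the amount cleared in that interval: F·S·D/τ = CL·Css.
D = CL × Css × τ / F / S = 5.682 × 37.6 × 4 / 0.96 / 0.68 = 1309 mg

1310 mg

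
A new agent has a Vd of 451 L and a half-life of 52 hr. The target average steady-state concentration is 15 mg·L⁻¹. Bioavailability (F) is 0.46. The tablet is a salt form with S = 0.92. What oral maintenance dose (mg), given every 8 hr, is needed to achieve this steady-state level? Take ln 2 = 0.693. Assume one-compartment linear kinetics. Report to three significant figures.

CL = 0.693 × Vd / t½ = 0.693 × 451.0 / 52 = 6.010 L/h
D = CL × Css × τ / F / S = 6.010 × 15 × 8 / 0.46 / 0.92 = 1704 mg

1700 mg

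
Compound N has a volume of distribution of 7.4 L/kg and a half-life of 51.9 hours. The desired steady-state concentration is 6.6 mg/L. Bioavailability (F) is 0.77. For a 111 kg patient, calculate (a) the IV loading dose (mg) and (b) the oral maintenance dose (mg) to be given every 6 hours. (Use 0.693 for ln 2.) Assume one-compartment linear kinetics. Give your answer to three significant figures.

(a) 5420 mg; (b) 564 mg

Total Vd = 7.4 × 111 = 821.4 L
LD = Vd × C = 821.4 × 6.6 = 5421 mg
CL = 0.693 × Vd / t½ = 0.693 × 821.4 / 51.9 = 10.97 L/h
D = CL × Css × τ / F = 10.97 × 6.6 × 6 / 0.77 = 564.2 mg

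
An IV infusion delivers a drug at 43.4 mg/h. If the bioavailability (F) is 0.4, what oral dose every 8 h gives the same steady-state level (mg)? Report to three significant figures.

To maintain the same Css, the systemic dosing rate must be unchanged: F·D/τ = infusion rate.
D = rate × τ / F = 43.4 × 8 / 0.4 = 868.0 mg

868 mg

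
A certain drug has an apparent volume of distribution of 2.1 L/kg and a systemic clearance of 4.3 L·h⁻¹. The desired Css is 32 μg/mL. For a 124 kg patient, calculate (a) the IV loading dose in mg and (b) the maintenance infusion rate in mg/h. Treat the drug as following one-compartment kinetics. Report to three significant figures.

(a) 8330 mg; (b) 138 mg/h

Total Vd = 2.1 × 124 = 260.4 L
Loading dose = Vd × C = 260.4 × 32 = 8333 mg
Maintenance: replace elimination → rate = CL × Css = 4.300 × 32 = 137.6 mg/h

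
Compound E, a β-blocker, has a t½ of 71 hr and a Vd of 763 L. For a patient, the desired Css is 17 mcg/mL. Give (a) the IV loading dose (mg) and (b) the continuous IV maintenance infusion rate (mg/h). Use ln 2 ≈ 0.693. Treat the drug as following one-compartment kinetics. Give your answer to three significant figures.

LD = Vd × C = 763.0 × 17 = 12970 mg
CL = 0.693 × Vd / t½ = 0.693 × 763.0 / 71 = 7.447 L/h
Infusion rate = CL × Css = 7.447 × 17 = 126.6 mg/h

(a) 13000 mg; (b) 127 mg/h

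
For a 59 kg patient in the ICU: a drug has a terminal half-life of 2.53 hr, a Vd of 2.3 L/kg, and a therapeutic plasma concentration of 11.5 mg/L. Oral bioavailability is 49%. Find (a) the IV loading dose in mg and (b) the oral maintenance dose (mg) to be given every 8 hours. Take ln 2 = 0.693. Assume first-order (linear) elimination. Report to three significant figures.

(a) 1560 mg; (b) 6980 mg

Total Vd = 2.3 × 59 = 135.7 L
LD = Vd × C = 135.7 × 11.5 = 1561 mg
CL = 0.693 × Vd / t½ = 0.693 × 135.7 / 2.53 = 37.17 L/h
D = CL × Css × τ / F = 37.17 × 11.5 × 8 / 0.49 = 6979 mg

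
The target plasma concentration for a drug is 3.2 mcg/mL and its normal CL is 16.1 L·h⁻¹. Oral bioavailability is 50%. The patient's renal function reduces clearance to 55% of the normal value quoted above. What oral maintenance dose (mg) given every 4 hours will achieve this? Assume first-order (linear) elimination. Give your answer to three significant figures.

227 mg

Patient clearance = 0.55 × 16.10 = 8.855 L/h
D = CL × Css × τ / F = 8.855 × 3.2 × 4 / 0.5 = 226.7 mg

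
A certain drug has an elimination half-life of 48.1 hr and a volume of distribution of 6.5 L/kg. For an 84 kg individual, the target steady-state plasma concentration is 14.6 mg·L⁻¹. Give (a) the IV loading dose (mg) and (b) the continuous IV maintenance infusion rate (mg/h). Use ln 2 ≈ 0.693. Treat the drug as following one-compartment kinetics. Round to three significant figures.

(a) 7970 mg; (b) 115 mg/h

Vd(total) = 84 kg × 6.5 L/kg = 546.0 L
LD = Vd × C = 546.0 × 14.6 = 7972 mg
CL = 0.693 × Vd / t½ = 0.693 × 546.0 / 48.1 = 7.866 L/h
Infusion rate = CL × Css = 7.866 × 14.6 = 114.8 mg/h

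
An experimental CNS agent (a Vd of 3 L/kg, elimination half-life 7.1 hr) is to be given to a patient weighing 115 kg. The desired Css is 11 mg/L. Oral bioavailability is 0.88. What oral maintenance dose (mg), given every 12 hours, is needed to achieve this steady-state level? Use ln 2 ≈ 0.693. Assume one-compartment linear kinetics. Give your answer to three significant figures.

Vd(total) = 115 kg × 3 L/kg = 345.0 L
k = 0.693/7.1 = 0.09761 h⁻¹, so CL = k·Vd = 0.09761 × 345.0 = 33.68 L/h
D = CL × Css × τ / F = 33.68 × 11 × 12 / 0.88 = 5052 mg

5050 mg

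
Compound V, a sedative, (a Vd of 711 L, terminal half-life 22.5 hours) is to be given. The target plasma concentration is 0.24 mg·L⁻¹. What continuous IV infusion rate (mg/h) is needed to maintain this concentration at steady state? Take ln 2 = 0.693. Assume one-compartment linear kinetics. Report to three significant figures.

5.26 mg/h

CL = ln 2 · Vd / t½ = 0.693 × 711.0 / 22.5 = 21.90 L/h
Infusion rate = CL × Css = 21.90 × 0.24 = 5.256 mg/h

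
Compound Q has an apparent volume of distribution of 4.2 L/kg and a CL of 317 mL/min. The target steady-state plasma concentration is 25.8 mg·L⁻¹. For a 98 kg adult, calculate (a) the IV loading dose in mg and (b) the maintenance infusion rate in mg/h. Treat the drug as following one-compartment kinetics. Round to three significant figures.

(a) 10600 mg; (b) 491 mg/h

Vd = 4.2 L/kg × 98 kg = 411.6 L
Loading: fill Vd to C_target → 411.6 L × 25.8 mg/L = 10620 mg
CL = 317 mL/min = 317 × 0.06 = 19.02 L/h
Infusion rate = 19.02 L/h × 25.8 mg/L = 490.7 mg/h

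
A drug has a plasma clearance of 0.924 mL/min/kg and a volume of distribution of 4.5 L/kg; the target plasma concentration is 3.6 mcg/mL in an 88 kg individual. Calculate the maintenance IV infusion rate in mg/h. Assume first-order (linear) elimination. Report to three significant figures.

CL = 0.924 mL/min/kg × 88 kg = 81.31 mL/min = 81.31 × 60/1000 = 4.879 L/h
At steady state, infusion rate equals elimination rate: rate in = CL × Css.
Infusion rate = CL · Css = 4.879 L/h × 3.6 mg/L = 17.56 mg/h

17.6 mg/h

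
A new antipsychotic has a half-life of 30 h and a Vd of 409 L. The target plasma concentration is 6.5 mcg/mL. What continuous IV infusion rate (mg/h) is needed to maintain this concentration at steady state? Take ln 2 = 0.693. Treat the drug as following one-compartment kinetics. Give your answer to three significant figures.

CL = ln 2 · Vd / t½ = 0.693 × 409.0 / 30 = 9.448 L/h
Infusion rate = CL × Css = 9.448 × 6.5 = 61.41 mg/h

61.4 mg/h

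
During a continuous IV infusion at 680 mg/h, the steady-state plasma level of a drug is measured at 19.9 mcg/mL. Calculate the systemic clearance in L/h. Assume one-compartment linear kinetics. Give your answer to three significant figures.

34.2 L/h

At steady state, infusion rate = CL × Css, so CL = rate / Css.
CL = 680 / 19.9 = 34.17 L/h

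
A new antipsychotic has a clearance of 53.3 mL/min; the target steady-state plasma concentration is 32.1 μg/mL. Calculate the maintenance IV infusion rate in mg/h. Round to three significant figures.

103 mg/h

Convert clearance: 53.3 mL/min × 60 min/h ÷ 1000 mL/L = 3.198 L/h
At steady state, infusion rate equals elimination rate: rate in = CL × Css.
Rate = CL × Css = 3.198 × 32.1 = 102.7 mg/h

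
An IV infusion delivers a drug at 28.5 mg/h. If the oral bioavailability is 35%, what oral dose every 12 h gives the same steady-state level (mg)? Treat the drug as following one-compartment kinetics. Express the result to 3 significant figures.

To maintain the same Css, the systemic dosing rate must be unchanged: F·D/τ = infusion rate.
D = rate × τ / F = 28.5 × 12 / 0.35 = 977.1 mg

977 mg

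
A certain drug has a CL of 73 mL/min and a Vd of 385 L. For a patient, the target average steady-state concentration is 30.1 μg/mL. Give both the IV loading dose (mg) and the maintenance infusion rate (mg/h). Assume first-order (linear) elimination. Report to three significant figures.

(a) 11600 mg; (b) 132 mg/h

Loading dose = Vd × C = 385.0 × 30.1 = 11590 mg
CL = 73 mL/min × 60/1000 = 4.380 L/h
Maintenance: replace elimination → rate = CL × Css = 4.380 × 30.1 = 131.8 mg/h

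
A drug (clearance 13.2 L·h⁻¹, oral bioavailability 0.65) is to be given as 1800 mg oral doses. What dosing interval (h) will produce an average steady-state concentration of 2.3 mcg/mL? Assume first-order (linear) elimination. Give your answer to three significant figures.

F·D/τ = CL·Css → τ = F·D / (CL·Css).
τ = 0.65 × 1800 / (13.2 × 2.3) = 38.54 h

38.5 h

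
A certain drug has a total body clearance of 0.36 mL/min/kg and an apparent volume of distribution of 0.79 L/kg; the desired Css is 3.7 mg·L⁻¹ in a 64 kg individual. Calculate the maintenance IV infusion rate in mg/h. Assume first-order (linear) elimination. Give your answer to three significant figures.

5.11 mg/h

CL = 0.36 mL/min/kg × 64 kg = 23.04 mL/min = 23.04 × 60/1000 = 1.382 L/h
Infusion rate = CL · Css = 1.382 L/h × 3.7 mg/L = 5.113 mg/h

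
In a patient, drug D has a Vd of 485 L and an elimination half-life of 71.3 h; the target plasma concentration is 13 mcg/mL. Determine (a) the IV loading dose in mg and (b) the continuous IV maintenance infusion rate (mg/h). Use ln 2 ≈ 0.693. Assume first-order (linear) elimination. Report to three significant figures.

LD = Vd × C = 485.0 × 13 = 6305 mg
CL = 0.693 × Vd / t½ = 0.693 × 485.0 / 71.3 = 4.714 L/h
Infusion rate = CL × Css = 4.714 × 13 = 61.28 mg/h

(a) 6310 mg; (b) 61.3 mg/h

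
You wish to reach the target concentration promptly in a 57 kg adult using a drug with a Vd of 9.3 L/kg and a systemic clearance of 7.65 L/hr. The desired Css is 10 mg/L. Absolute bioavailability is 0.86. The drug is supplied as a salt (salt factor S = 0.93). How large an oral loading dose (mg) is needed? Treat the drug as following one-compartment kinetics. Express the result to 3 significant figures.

6630 mg

Vd = 9.3 L/kg × 57 kg = 530.1 L
The loading dose fills Vd to the target concentration; clearance is irrelevant here.
LD = Vd × C / F / S = 530.1 × 10.00 / 0.86 / 0.93 = 6628 mg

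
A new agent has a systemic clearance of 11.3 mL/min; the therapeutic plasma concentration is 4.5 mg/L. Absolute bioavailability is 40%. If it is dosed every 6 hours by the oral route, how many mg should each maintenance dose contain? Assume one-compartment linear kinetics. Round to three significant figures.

45.8 mg

Convert clearance: 11.3 mL/min × 60 min/h ÷ 1000 mL/L = 0.6780 L/h
D = CL × Css × τ / F = 0.6780 × 4.5 × 6 / 0.4 = 45.77 mg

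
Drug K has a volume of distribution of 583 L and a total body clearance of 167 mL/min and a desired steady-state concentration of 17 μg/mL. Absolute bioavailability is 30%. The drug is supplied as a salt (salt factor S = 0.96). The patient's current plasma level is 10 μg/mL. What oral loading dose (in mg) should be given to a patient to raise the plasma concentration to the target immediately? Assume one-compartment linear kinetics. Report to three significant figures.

Concentration deficit ΔC = 17 − 10 = 7.000 mg/L
LD = Vd × ΔC / F / S = 583.0 × 7.000 / 0.3 / 0.96 = 14170 mg

14200 mg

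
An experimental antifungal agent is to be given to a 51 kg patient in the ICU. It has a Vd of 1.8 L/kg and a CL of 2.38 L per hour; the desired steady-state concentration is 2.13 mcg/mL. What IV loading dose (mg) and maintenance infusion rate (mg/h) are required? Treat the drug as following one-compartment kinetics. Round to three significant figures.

Vd(total) = 51 kg × 1.8 L/kg = 91.80 L
Loading: fill Vd to C_target → 91.80 L × 2.13 mg/L = 195.5 mg
Infusion rate = 2.380 L/h × 2.13 mg/L = 5.069 mg/h

(a) 196 mg; (b) 5.07 mg/h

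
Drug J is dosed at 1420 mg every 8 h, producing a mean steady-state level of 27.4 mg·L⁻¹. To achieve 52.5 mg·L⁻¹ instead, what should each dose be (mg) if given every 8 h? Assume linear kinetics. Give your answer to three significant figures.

2720 mg

For first-order elimination, Css ∝ F·D/(CL·τ); F and CL are unchanged, so Css ∝ D/τ.
D₂ = D₁ × (Css,target / Css,current) = 1420 × 52.5/27.4 = 2721 mg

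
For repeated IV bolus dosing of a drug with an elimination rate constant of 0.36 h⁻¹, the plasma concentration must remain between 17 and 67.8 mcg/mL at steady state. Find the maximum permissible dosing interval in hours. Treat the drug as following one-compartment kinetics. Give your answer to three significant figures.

3.84 h

Between IV bolus doses, concentration decays as C = C₀·e^(−kτ), so C_peak/C_trough = e^(kτ).
τ_max = ln(C_peak/C_trough) / k = ln(67.8/17) / 0.3600 = 1.383 / 0.3600 = 3.842 h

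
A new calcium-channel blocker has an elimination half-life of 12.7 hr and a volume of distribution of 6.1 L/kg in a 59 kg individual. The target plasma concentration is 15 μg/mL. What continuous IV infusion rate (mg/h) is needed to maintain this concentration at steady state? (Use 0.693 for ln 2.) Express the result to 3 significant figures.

Vd = 6.1 L/kg × 59 kg = 359.9 L
CL = ln 2 · Vd / t½ = 0.693 × 359.9 / 12.7 = 19.64 L/h
Infusion rate = CL × Css = 19.64 × 15 = 294.6 mg/h

295 mg/h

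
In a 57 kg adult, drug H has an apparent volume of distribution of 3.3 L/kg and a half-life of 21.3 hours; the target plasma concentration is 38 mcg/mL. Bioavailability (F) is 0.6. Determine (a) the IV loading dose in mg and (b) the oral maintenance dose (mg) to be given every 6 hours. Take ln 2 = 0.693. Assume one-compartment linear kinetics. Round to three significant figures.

Vd(total) = 57 kg × 3.3 L/kg = 188.1 L
LD = Vd × C = 188.1 × 38 = 7148 mg
CL = 0.693 × Vd / t½ = 0.693 × 188.1 / 21.3 = 6.120 L/h
D = CL × Css × τ / F = 6.120 × 38 × 6 / 0.6 = 2326 mg

(a) 7150 mg; (b) 2330 mg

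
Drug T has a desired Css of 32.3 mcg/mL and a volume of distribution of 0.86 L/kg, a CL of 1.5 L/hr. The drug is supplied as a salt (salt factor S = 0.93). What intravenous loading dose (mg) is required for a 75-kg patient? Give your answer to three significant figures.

2240 mg

Vd = 0.86 L/kg × 75 kg = 64.50 L
The loading dose fills Vd to the target concentration.
LD = Vd × C / S = 64.50 × 32.30 / 0.93 = 2240 mg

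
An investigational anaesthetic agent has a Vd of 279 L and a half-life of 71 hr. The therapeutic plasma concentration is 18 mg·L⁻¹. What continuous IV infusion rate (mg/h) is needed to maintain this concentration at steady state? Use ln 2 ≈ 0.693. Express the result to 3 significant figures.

49.0 mg/h

CL = 0.693 × Vd / t½ = 0.693 × 279.0 / 71 = 2.723 L/h
Infusion rate = CL × Css = 2.723 × 18 = 49.01 mg/h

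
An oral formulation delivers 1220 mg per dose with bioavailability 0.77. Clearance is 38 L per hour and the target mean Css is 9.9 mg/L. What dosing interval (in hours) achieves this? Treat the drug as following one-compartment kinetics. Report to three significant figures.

2.50 h

F·D/τ = CL·Css → τ = F·D / (CL·Css).
τ = 0.77 × 1220 / (38 × 9.9) = 2.497 h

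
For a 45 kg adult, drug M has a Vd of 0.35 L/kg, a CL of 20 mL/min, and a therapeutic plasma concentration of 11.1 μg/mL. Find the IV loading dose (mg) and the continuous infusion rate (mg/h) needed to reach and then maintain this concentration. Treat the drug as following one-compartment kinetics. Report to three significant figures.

(a) 175 mg; (b) 13.3 mg/h

Vd = 0.35 L/kg × 45 kg = 15.75 L
Loading: fill Vd to C_target → 15.75 L × 11.1 mg/L = 174.8 mg
Convert clearance: 20 mL/min × 60 min/h ÷ 1000 mL/L = 1.200 L/h
Infusion rate = 1.200 L/h × 11.1 mg/L = 13.32 mg/h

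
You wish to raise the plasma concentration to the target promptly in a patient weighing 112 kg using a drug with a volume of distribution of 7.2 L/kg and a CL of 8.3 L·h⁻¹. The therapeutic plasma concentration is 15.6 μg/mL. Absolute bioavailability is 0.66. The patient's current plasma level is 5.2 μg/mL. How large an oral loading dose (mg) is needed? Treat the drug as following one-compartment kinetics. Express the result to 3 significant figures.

Vd = 7.2 L/kg × 112 kg = 806.4 L
Concentration deficit ΔC = 15.6 − 5.2 = 10.40 mg/L
LD = Vd × ΔC / F = 806.4 × 10.40 / 0.66 = 12710 mg

12700 mg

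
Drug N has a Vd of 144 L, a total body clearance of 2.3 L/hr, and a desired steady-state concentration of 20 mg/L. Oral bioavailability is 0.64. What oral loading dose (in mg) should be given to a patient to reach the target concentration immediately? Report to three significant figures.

The loading dose fills Vd to the target concentration.
LD = Vd × C / F = 144.0 × 20.00 / 0.64 = 4500 mg

4500 mg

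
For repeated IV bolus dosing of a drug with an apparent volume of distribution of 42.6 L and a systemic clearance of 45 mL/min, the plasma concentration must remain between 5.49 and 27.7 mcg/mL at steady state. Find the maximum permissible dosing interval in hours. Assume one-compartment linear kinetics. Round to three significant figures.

Convert clearance: 45 mL/min × 60 min/h ÷ 1000 mL/L = 2.700 L/h
k = CL / Vd = 2.700 / 42.60 = 0.06338 h⁻¹
Between IV bolus doses, concentration decays as C = C₀·e^(−kτ), so C_peak/C_trough = e^(kτ).
τ_max = ln(C_peak/C_trough) / k = ln(27.7/5.49) / 0.06338 = 1.619 / 0.06338 = 25.54 h

25.5 h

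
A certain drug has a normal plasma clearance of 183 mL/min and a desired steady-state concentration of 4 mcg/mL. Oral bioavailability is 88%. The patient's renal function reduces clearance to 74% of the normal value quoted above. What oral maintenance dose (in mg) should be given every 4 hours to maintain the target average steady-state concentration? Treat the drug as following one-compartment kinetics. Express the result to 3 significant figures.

148 mg

CL = 183 mL/min = 183 × 0.06 = 10.98 L/h
Patient clearance = 0.74 × 10.98 = 8.125 L/h
At steady state, dose per interval replaces the amount cleared in that interval: F·D/τ = CL·Css.
D = CL × Css × τ / F = 8.125 × 4 × 4 / 0.88 = 147.7 mg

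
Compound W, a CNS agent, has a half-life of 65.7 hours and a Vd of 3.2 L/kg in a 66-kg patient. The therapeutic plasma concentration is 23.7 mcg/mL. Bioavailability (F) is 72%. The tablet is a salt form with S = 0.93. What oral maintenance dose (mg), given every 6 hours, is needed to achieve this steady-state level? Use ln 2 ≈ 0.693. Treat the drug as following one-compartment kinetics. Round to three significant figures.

473 mg

Vd = 3.2 L/kg × 66 kg = 211.2 L
CL = ln 2 · Vd / t½ = 0.693 × 211.2 / 65.7 = 2.228 L/h
D = CL × Css × τ / F / S = 2.228 × 23.7 × 6 / 0.72 / 0.93 = 473.2 mg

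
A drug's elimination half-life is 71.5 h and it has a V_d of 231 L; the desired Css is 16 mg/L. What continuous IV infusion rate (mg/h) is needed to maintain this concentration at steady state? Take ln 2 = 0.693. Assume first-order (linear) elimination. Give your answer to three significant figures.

CL = ln 2 · Vd / t½ = 0.693 × 231.0 / 71.5 = 2.239 L/h
Infusion rate = CL × Css = 2.239 × 16 = 35.82 mg/h

35.8 mg/h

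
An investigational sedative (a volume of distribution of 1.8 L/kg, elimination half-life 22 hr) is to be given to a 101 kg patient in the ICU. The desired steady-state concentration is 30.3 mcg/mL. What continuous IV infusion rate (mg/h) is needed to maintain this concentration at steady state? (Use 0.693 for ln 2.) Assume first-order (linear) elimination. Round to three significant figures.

Vd = 1.8 L/kg × 101 kg = 181.8 L
k = 0.693/22 = 0.03150 h⁻¹, so CL = k·Vd = 0.03150 × 181.8 = 5.727 L/h
Infusion rate = CL × Css = 5.727 × 30.3 = 173.5 mg/h

174 mg/h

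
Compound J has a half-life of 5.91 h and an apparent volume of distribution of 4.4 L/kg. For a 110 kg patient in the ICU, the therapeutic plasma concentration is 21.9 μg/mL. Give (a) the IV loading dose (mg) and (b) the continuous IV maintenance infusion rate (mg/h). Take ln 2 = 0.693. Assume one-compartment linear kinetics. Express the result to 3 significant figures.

(a) 10600 mg; (b) 1240 mg/h

Total Vd = 4.4 × 110 = 484.0 L
LD = Vd × C = 484.0 × 21.9 = 10600 mg
CL = 0.693 × Vd / t½ = 0.693 × 484.0 / 5.91 = 56.75 L/h
Infusion rate = CL × Css = 56.75 × 21.9 = 1243 mg/h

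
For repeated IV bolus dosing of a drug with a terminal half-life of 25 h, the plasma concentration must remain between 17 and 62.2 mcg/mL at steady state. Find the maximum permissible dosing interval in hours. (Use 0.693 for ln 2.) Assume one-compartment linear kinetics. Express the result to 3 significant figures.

k = 0.693 / t½ = 0.693 / 25 = 0.02772 h⁻¹
Between IV bolus doses, concentration decays as C = C₀·e^(−kτ), so C_peak/C_trough = e^(kτ).
τ_max = ln(C_peak/C_trough) / k = ln(62.2/17) / 0.02772 = 1.297 / 0.02772 = 46.79 h

46.8 h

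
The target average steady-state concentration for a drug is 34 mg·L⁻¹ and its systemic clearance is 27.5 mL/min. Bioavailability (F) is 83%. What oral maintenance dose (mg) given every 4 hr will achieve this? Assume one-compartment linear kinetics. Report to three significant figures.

270 mg

Convert clearance: 27.5 mL/min × 60 min/h ÷ 1000 mL/L = 1.650 L/h
At steady state, dose per interval replaces the amount cleared in that interval: F·D/τ = CL·Css.
D = CL × Css × τ / F = 1.650 × 34 × 4 / 0.83 = 270.4 mg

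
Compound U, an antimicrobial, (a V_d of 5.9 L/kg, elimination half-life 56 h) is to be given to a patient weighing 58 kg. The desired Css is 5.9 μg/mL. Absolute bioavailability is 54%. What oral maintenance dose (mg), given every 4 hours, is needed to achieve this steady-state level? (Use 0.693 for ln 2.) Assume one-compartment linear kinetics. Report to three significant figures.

Vd(total) = 58 kg × 5.9 L/kg = 342.2 L
CL = 0.693 × Vd / t½ = 0.693 × 342.2 / 56 = 4.235 L/h
D = CL × Css × τ / F = 4.235 × 5.9 × 4 / 0.54 = 185.1 mg

185 mg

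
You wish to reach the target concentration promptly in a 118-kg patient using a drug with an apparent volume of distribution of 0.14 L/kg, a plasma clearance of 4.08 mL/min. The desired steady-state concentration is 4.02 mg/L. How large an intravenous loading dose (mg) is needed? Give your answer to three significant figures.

Vd(total) = 118 kg × 0.14 L/kg = 16.52 L
LD = Vd × C = 16.52 × 4.020 = 66.41 mg

66.4 mg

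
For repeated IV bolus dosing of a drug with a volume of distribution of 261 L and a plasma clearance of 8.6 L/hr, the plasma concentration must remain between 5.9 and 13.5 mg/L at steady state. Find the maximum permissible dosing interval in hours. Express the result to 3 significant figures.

25.1 h

k = CL / Vd = 8.600 / 261.0 = 0.03295 h⁻¹
Between IV bolus doses, concentration decays as C = C₀·e^(−kτ), so C_peak/C_trough = e^(kτ).
τ_max = ln(C_peak/C_trough) / k = ln(13.5/5.9) / 0.03295 = 0.8277 / 0.03295 = 25.12 h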